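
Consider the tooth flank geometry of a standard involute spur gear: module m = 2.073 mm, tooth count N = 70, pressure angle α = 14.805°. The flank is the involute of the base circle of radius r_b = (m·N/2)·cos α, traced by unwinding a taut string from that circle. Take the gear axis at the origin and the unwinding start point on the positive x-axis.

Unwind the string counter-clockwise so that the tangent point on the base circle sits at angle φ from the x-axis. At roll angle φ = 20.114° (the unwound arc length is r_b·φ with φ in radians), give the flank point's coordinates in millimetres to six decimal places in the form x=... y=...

pitch radius r_p = m·N/2 = 2.073·70/2 = 72.555000
base radius r_b = r_p·cos α = 72.555000·cos 14.805° = 70.146253
roll angle φ = 20.114° = 0.35105553 rad
x = r_b·(cos φ + φ·sin φ) = 70.146253·(0.93901025 + 0.35105553·0.34388915) = 74.336400
y = r_b·(sin φ − φ·cos φ) = 70.146253·(0.34388915 − 0.35105553·0.93901025) = 0.999192

x=74.336400 y=0.999192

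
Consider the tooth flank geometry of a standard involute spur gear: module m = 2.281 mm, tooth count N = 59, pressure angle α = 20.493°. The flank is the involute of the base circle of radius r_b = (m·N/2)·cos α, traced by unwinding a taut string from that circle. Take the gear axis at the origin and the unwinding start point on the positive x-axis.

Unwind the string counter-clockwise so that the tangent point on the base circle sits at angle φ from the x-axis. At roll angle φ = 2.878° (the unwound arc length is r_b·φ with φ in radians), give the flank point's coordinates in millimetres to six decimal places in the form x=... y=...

x=63.110549 y=0.002662

pitch radius r_p = m·N/2 = 2.281·59/2 = 67.289500
base radius r_b = r_p·cos α = 67.289500·cos 20.493° = 63.031082
roll angle φ = 2.878° = 0.05023058 rad
x = r_b·(cos φ + φ·sin φ) = 63.031082·(0.99873871 + 0.05023058·0.05020946) = 63.110549
y = r_b·(sin φ − φ·cos φ) = 63.031082·(0.05020946 − 0.05023058·0.99873871) = 0.002662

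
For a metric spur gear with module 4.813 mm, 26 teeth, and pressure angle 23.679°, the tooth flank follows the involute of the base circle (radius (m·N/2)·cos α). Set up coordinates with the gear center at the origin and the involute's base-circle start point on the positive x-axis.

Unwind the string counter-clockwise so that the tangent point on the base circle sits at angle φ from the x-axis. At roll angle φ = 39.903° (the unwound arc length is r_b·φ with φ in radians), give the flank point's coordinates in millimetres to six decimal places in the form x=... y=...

pitch radius r_p = m·N/2 = 4.813·26/2 = 62.569000
base radius r_b = r_p·cos α = 62.569000·cos 23.679° = 57.301307
roll angle φ = 39.903° = 0.69643873 rad
x = r_b·(cos φ + φ·sin φ) = 57.301307·(0.76713156 + 0.69643873·0.64148980) = 69.557478
y = r_b·(sin φ − φ·cos φ) = 57.301307·(0.64148980 − 0.69643873·0.76713156) = 6.144400

x=69.557478 y=6.144400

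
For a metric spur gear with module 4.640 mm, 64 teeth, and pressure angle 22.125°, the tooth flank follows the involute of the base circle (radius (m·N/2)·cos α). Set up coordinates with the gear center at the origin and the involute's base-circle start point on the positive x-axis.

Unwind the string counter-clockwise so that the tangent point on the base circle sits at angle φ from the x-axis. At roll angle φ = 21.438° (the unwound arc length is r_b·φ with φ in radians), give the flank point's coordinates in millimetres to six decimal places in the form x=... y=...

pitch radius r_p = m·N/2 = 4.640·64/2 = 148.480000
base radius r_b = r_p·cos α = 148.480000·cos 22.125° = 137.546584
roll angle φ = 21.438° = 0.37416369 rad
x = r_b·(cos φ + φ·sin φ) = 137.546584·(0.93081362 + 0.37416369·0.36549420) = 146.840369
y = r_b·(sin φ − φ·cos φ) = 137.546584·(0.36549420 − 0.37416369·0.93081362) = 2.368215

x=146.840369 y=2.368215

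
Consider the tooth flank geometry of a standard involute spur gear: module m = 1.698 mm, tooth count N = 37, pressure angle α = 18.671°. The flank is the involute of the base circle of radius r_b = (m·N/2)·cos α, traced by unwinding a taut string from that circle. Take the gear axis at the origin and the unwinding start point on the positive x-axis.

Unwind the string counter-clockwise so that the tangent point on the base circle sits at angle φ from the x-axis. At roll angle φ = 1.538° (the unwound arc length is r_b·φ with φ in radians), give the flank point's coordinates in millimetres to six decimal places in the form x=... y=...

x=29.770530 y=0.000192

pitch radius r_p = m·N/2 = 1.698·37/2 = 31.413000
base radius r_b = r_p·cos α = 31.413000·cos 18.671° = 29.759810
roll angle φ = 1.538° = 0.02684316 rad
x = r_b·(cos φ + φ·sin φ) = 29.759810·(0.99963974 + 0.02684316·0.02683994) = 29.770530
y = r_b·(sin φ − φ·cos φ) = 29.759810·(0.02683994 − 0.02684316·0.99963974) = 0.000192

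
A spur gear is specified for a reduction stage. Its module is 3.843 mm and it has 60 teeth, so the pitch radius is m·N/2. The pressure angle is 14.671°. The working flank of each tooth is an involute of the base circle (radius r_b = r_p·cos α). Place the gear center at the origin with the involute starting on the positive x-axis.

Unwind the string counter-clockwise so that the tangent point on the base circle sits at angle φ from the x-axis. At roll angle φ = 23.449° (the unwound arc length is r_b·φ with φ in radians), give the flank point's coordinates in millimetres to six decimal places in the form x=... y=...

x=120.484078 y=2.506040

pitch radius r_p = m·N/2 = 3.843·60/2 = 115.290000
base radius r_b = r_p·cos α = 115.290000·cos 14.671° = 111.531093
roll angle φ = 23.449° = 0.40926226 rad
x = r_b·(cos φ + φ·sin φ) = 111.531093·(0.91741464 + 0.40926226·0.39793262) = 120.484078
y = r_b·(sin φ − φ·cos φ) = 111.531093·(0.39793262 − 0.40926226·0.91741464) = 2.506040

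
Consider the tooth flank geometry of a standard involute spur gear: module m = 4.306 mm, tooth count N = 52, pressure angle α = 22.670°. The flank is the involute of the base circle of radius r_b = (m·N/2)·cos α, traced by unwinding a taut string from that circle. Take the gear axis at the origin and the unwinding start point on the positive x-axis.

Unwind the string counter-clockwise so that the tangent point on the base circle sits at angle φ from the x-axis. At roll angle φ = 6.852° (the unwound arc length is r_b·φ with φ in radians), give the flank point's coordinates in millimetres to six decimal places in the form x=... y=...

x=104.042374 y=0.058812

pitch radius r_p = m·N/2 = 4.306·52/2 = 111.956000
base radius r_b = r_p·cos α = 111.956000·cos 22.670° = 103.306282
roll angle φ = 6.852° = 0.11958996 rad
x = r_b·(cos φ + φ·sin φ) = 103.306282·(0.99285764 + 0.11958996·0.11930511) = 104.042374
y = r_b·(sin φ − φ·cos φ) = 103.306282·(0.11930511 − 0.11958996·0.99285764) = 0.058812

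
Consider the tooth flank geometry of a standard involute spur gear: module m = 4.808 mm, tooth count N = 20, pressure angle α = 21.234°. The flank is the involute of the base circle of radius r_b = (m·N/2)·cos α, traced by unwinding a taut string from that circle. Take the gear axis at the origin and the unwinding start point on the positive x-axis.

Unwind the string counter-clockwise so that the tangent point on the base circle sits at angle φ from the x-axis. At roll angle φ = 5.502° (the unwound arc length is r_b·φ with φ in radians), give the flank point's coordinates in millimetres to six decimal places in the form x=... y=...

pitch radius r_p = m·N/2 = 4.808·20/2 = 48.080000
base radius r_b = r_p·cos α = 48.080000·cos 21.234° = 44.815803
roll angle φ = 5.502° = 0.09602802 rad
x = r_b·(cos φ + φ·sin φ) = 44.815803·(0.99539285 + 0.09602802·0.09588050) = 45.021959
y = r_b·(sin φ − φ·cos φ) = 44.815803·(0.09588050 − 0.09602802·0.99539285) = 0.013216

x=45.021959 y=0.013216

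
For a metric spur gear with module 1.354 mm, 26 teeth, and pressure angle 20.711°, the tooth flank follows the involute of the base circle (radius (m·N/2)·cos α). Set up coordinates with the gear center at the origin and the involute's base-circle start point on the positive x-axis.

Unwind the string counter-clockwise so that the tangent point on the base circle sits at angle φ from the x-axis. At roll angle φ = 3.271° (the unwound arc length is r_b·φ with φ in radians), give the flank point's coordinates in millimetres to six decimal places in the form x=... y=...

x=16.491300 y=0.001021

pitch radius r_p = m·N/2 = 1.354·26/2 = 17.602000
base radius r_b = r_p·cos α = 17.602000·cos 20.711° = 16.464491
roll angle φ = 3.271° = 0.05708972 rad
x = r_b·(cos φ + φ·sin φ) = 16.464491·(0.99837082 + 0.05708972·0.05705871) = 16.491300
y = r_b·(sin φ − φ·cos φ) = 16.464491·(0.05705871 − 0.05708972·0.99837082) = 0.001021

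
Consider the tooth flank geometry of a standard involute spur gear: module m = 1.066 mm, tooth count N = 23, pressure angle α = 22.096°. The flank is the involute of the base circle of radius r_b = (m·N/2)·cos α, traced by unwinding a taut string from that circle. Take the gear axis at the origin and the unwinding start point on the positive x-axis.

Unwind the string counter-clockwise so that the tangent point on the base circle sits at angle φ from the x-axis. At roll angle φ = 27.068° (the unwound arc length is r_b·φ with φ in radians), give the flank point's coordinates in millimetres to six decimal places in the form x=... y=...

pitch radius r_p = m·N/2 = 1.066·23/2 = 12.259000
base radius r_b = r_p·cos α = 12.259000·cos 22.096° = 11.358636
roll angle φ = 27.068° = 0.47242572 rad
x = r_b·(cos φ + φ·sin φ) = 11.358636·(0.89046709 + 0.47242572·0.45504765) = 12.556329
y = r_b·(sin φ − φ·cos φ) = 11.358636·(0.45504765 − 0.47242572·0.89046709) = 0.390375

x=12.556329 y=0.390375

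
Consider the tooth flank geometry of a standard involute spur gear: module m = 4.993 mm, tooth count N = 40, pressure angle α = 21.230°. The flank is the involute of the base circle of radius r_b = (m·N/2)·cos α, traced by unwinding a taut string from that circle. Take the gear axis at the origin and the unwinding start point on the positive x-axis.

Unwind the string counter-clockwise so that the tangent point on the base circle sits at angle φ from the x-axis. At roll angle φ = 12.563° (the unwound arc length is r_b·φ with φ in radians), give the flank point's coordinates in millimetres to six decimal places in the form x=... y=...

pitch radius r_p = m·N/2 = 4.993·40/2 = 99.860000
base radius r_b = r_p·cos α = 99.860000·cos 21.230° = 93.082934
roll angle φ = 12.563° = 0.21926571 rad
x = r_b·(cos φ + φ·sin φ) = 93.082934·(0.97605743 + 0.21926571·0.21751298) = 95.293706
y = r_b·(sin φ − φ·cos φ) = 93.082934·(0.21751298 − 0.21926571·0.97605743) = 0.325515

x=95.293706 y=0.325515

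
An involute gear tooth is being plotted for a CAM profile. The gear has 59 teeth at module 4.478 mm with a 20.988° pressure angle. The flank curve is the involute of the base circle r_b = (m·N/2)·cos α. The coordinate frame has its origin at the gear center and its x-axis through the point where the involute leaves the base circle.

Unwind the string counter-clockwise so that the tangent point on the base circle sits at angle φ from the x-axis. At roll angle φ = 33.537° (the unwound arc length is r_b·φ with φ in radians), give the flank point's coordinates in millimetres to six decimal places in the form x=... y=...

x=142.689628 y=7.965686

pitch radius r_p = m·N/2 = 4.478·59/2 = 132.101000
base radius r_b = r_p·cos α = 132.101000·cos 20.988° = 123.336820
roll angle φ = 33.537° = 0.58533107 rad
x = r_b·(cos φ + φ·sin φ) = 123.336820·(0.83352922 + 0.58533107·0.55247537) = 142.689628
y = r_b·(sin φ − φ·cos φ) = 123.336820·(0.55247537 − 0.58533107·0.83352922) = 7.965686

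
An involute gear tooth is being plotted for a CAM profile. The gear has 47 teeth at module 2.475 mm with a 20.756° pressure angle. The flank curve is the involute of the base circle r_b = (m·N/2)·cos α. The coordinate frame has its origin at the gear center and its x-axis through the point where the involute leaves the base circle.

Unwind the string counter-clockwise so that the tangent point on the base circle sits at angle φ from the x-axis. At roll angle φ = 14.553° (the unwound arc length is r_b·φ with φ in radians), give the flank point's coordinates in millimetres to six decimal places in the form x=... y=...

pitch radius r_p = m·N/2 = 2.475·47/2 = 58.162500
base radius r_b = r_p·cos α = 58.162500·cos 20.756° = 54.387643
roll angle φ = 14.553° = 0.25399777 rad
x = r_b·(cos φ + φ·sin φ) = 54.387643·(0.96791562 + 0.25399777·0.25127546) = 56.113854
y = r_b·(sin φ − φ·cos φ) = 54.387643·(0.25127546 − 0.25399777·0.96791562) = 0.295165

x=56.113854 y=0.295165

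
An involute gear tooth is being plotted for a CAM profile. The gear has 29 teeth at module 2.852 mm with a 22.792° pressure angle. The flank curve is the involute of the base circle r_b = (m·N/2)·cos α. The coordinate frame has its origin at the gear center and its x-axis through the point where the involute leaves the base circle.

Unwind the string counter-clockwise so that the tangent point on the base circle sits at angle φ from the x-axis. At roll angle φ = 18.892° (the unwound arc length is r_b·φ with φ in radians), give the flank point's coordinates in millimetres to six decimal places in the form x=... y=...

pitch radius r_p = m·N/2 = 2.852·29/2 = 41.354000
base radius r_b = r_p·cos α = 41.354000·cos 22.792° = 38.124966
roll angle φ = 18.892° = 0.32972760 rad
x = r_b·(cos φ + φ·sin φ) = 38.124966·(0.94613058 + 0.32972760·0.32378532) = 40.141454
y = r_b·(sin φ − φ·cos φ) = 38.124966·(0.32378532 − 0.32972760·0.94613058) = 0.450635

x=40.141454 y=0.450635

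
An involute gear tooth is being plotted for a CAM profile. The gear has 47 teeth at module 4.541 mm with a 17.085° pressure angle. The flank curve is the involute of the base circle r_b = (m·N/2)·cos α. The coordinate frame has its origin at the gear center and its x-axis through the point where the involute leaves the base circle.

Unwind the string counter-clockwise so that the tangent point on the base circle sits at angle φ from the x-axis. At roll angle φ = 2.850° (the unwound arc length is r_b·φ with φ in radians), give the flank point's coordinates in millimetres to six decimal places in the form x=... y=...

x=102.130343 y=0.004184

pitch radius r_p = m·N/2 = 4.541·47/2 = 106.713500
base radius r_b = r_p·cos α = 106.713500·cos 17.085° = 102.004229
roll angle φ = 2.850° = 0.04974188 rad
x = r_b·(cos φ + φ·sin φ) = 102.004229·(0.99876313 + 0.04974188·0.04972137) = 102.130343
y = r_b·(sin φ − φ·cos φ) = 102.004229·(0.04972137 − 0.04974188·0.99876313) = 0.004184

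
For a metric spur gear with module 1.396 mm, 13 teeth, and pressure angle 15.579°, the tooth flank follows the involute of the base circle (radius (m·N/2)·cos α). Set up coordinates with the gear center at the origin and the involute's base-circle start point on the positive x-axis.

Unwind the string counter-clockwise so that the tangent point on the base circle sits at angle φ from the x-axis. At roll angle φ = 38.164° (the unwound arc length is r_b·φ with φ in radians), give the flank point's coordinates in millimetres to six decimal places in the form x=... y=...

x=10.469793 y=0.823423

pitch radius r_p = m·N/2 = 1.396·13/2 = 9.074000
base radius r_b = r_p·cos α = 9.074000·cos 15.579° = 8.740631
roll angle φ = 38.164° = 0.66608746 rad
x = r_b·(cos φ + φ·sin φ) = 8.740631·(0.78624530 + 0.66608746·0.61791450) = 10.469793
y = r_b·(sin φ − φ·cos φ) = 8.740631·(0.61791450 − 0.66608746·0.78624530) = 0.823423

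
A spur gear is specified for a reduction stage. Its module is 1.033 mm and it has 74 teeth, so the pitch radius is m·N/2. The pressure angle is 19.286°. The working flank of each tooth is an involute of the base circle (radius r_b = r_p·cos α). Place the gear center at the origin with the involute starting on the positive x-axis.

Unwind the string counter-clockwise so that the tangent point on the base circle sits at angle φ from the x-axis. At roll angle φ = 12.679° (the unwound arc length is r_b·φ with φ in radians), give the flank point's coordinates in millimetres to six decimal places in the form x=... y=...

x=36.948630 y=0.129675

pitch radius r_p = m·N/2 = 1.033·74/2 = 38.221000
base radius r_b = r_p·cos α = 38.221000·cos 19.286° = 36.076102
roll angle φ = 12.679° = 0.22129030 rad
x = r_b·(cos φ + φ·sin φ) = 36.076102·(0.97561506 + 0.22129030·0.21948864) = 36.948630
y = r_b·(sin φ − φ·cos φ) = 36.076102·(0.21948864 − 0.22129030·0.97561506) = 0.129675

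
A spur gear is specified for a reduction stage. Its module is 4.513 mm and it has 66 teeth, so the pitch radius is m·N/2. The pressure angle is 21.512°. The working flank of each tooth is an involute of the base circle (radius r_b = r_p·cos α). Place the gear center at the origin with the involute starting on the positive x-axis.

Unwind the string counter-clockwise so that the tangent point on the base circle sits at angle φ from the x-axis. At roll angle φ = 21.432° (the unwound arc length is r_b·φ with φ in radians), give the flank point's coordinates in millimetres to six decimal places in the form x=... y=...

x=147.911574 y=2.383589

pitch radius r_p = m·N/2 = 4.513·66/2 = 148.929000
base radius r_b = r_p·cos α = 148.929000·cos 21.512° = 138.554723
roll angle φ = 21.432° = 0.37405897 rad
x = r_b·(cos φ + φ·sin φ) = 138.554723·(0.93085189 + 0.37405897·0.36539673) = 147.911574
y = r_b·(sin φ − φ·cos φ) = 138.554723·(0.36539673 − 0.37405897·0.93085189) = 2.383589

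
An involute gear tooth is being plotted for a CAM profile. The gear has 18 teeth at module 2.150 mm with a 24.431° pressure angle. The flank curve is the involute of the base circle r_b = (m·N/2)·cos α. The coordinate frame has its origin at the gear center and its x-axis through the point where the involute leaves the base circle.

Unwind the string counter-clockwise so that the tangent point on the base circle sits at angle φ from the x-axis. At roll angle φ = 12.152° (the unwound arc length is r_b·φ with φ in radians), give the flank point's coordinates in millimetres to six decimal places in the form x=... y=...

pitch radius r_p = m·N/2 = 2.150·18/2 = 19.350000
base radius r_b = r_p·cos α = 19.350000·cos 24.431° = 17.617401
roll angle φ = 12.152° = 0.21209241 rad
x = r_b·(cos φ + φ·sin φ) = 17.617401·(0.97759259 + 0.21209241·0.21050588) = 18.009200
y = r_b·(sin φ − φ·cos φ) = 17.617401·(0.21050588 − 0.21209241·0.97759259) = 0.055775

x=18.009200 y=0.055775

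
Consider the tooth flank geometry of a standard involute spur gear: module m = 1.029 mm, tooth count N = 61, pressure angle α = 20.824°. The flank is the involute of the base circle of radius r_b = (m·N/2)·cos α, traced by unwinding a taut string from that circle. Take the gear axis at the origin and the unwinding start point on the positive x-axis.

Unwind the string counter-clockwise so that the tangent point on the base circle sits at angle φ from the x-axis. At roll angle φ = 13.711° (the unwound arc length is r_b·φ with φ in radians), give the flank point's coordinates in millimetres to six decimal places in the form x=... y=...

x=30.162303 y=0.133231

pitch radius r_p = m·N/2 = 1.029·61/2 = 31.384500
base radius r_b = r_p·cos α = 31.384500·cos 20.824° = 29.334366
roll angle φ = 13.711° = 0.23930209 rad
x = r_b·(cos φ + φ·sin φ) = 29.334366·(0.97150363 + 0.23930209·0.23702467) = 30.162303
y = r_b·(sin φ − φ·cos φ) = 29.334366·(0.23702467 − 0.23930209·0.97150363) = 0.133231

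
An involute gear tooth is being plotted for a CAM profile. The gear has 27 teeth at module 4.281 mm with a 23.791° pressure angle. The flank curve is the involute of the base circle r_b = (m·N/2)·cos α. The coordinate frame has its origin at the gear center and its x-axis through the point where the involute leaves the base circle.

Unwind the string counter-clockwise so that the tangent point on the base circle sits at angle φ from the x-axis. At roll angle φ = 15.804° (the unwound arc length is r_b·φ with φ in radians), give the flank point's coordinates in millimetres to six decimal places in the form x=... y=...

x=54.856012 y=0.367126

pitch radius r_p = m·N/2 = 4.281·27/2 = 57.793500
base radius r_b = r_p·cos α = 57.793500·cos 23.791° = 52.882384
roll angle φ = 15.804° = 0.27583183 rad
x = r_b·(cos φ + φ·sin φ) = 52.882384·(0.96219898 + 0.27583183·0.27234742) = 54.856012
y = r_b·(sin φ − φ·cos φ) = 52.882384·(0.27234742 − 0.27583183·0.96219898) = 0.367126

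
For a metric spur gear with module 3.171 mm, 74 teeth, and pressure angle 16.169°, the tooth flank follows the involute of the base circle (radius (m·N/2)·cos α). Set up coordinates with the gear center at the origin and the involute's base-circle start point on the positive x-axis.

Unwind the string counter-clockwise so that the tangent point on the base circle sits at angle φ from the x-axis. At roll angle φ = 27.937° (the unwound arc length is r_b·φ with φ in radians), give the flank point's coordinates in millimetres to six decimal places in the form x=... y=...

x=125.295713 y=4.251673

pitch radius r_p = m·N/2 = 3.171·74/2 = 117.327000
base radius r_b = r_p·cos α = 117.327000·cos 16.169° = 112.686071
roll angle φ = 27.937° = 0.48759263 rad
x = r_b·(cos φ + φ·sin φ) = 112.686071·(0.88346327 + 0.48759263·0.46850043) = 125.295713
y = r_b·(sin φ − φ·cos φ) = 112.686071·(0.46850043 − 0.48759263·0.88346327) = 4.251673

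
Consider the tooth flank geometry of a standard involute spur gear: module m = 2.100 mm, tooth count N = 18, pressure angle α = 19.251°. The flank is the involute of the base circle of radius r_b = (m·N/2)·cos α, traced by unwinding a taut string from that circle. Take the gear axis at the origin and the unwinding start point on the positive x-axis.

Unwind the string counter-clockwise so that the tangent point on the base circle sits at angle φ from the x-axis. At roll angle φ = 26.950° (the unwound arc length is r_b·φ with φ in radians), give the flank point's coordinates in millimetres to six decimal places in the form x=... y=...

x=19.709183 y=0.605369

pitch radius r_p = m·N/2 = 2.100·18/2 = 18.900000
base radius r_b = r_p·cos α = 18.900000·cos 19.251° = 17.843174
roll angle φ = 26.950° = 0.47036623 rad
x = r_b·(cos φ + φ·sin φ) = 17.843174·(0.89140237 + 0.47036623·0.45321278) = 19.709183
y = r_b·(sin φ − φ·cos φ) = 17.843174·(0.45321278 − 0.47036623·0.89140237) = 0.605369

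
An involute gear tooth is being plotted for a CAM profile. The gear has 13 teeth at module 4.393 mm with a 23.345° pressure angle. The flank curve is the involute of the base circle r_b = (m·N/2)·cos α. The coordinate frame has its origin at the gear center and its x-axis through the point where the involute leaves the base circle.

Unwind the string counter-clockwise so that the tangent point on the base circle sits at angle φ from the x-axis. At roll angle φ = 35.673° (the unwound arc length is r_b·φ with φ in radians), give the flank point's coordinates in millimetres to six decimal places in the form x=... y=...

pitch radius r_p = m·N/2 = 4.393·13/2 = 28.554500
base radius r_b = r_p·cos α = 28.554500·cos 23.345° = 26.216898
roll angle φ = 35.673° = 0.62261130 rad
x = r_b·(cos φ + φ·sin φ) = 26.216898·(0.81235842 + 0.62261130·0.58315846) = 30.816377
y = r_b·(sin φ − φ·cos φ) = 26.216898·(0.58315846 − 0.62261130·0.81235842) = 2.028531

x=30.816377 y=2.028531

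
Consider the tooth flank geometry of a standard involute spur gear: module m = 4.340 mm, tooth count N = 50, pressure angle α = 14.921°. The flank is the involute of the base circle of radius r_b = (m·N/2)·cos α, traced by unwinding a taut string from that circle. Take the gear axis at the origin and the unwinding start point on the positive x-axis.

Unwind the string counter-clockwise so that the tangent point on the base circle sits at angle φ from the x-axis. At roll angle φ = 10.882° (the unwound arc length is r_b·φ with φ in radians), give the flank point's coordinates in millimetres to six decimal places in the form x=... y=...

pitch radius r_p = m·N/2 = 4.340·50/2 = 108.500000
base radius r_b = r_p·cos α = 108.500000·cos 14.921° = 104.841572
roll angle φ = 10.882° = 0.18992673 rad
x = r_b·(cos φ + φ·sin φ) = 104.841572·(0.98201807 + 0.18992673·0.18878694) = 106.715485
y = r_b·(sin φ − φ·cos φ) = 104.841572·(0.18878694 − 0.18992673·0.98201807) = 0.238563

x=106.715485 y=0.238563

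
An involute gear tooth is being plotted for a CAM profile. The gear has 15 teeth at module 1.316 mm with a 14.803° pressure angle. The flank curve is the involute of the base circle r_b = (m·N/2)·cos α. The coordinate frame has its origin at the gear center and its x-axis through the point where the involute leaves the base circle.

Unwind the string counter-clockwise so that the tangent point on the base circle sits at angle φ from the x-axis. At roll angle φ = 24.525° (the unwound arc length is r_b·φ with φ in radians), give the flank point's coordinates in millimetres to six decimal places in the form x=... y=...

x=10.376959 y=0.244917

pitch radius r_p = m·N/2 = 1.316·15/2 = 9.870000
base radius r_b = r_p·cos α = 9.870000·cos 14.803° = 9.542415
roll angle φ = 24.525° = 0.42804200 rad
x = r_b·(cos φ + φ·sin φ) = 9.542415·(0.90978024 + 0.42804200·0.41509025) = 10.376959
y = r_b·(sin φ − φ·cos φ) = 9.542415·(0.41509025 − 0.42804200·0.90978024) = 0.244917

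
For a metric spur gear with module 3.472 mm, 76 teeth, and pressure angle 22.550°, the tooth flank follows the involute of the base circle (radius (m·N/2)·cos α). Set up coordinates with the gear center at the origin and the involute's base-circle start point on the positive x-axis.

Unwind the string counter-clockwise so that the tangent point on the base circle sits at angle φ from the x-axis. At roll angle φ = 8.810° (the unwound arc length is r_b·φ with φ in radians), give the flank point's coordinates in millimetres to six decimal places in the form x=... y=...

pitch radius r_p = m·N/2 = 3.472·76/2 = 131.936000
base radius r_b = r_p·cos α = 131.936000·cos 22.550° = 121.848863
roll angle φ = 8.810° = 0.15376351 rad
x = r_b·(cos φ + φ·sin φ) = 121.848863·(0.98820167 + 0.15376351·0.15315831) = 123.280809
y = r_b·(sin φ − φ·cos φ) = 121.848863·(0.15315831 − 0.15376351·0.98820167) = 0.147310

x=123.280809 y=0.147310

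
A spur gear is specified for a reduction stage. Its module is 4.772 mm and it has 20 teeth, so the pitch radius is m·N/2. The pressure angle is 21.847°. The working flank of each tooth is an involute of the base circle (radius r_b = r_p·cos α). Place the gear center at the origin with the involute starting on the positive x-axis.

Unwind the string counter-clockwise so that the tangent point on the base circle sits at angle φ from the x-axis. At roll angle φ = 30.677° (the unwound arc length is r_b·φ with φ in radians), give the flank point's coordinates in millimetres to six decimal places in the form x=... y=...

pitch radius r_p = m·N/2 = 4.772·20/2 = 47.720000
base radius r_b = r_p·cos α = 47.720000·cos 21.847° = 44.292792
roll angle φ = 30.677° = 0.53541465 rad
x = r_b·(cos φ + φ·sin φ) = 44.292792·(0.86005715 + 0.53541465·0.51019771) = 50.193676
y = r_b·(sin φ − φ·cos φ) = 44.292792·(0.51019771 − 0.53541465·0.86005715) = 2.201817

x=50.193676 y=2.201817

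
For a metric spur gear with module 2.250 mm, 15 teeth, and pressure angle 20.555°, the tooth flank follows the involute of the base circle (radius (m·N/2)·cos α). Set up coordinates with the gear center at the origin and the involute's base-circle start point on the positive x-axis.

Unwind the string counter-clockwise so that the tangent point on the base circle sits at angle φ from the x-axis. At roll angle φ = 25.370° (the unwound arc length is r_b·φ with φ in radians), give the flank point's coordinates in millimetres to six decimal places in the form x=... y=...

pitch radius r_p = m·N/2 = 2.250·15/2 = 16.875000
base radius r_b = r_p·cos α = 16.875000·cos 20.555° = 15.800663
roll angle φ = 25.370° = 0.44279003 rad
x = r_b·(cos φ + φ·sin φ) = 15.800663·(0.90355976 + 0.44279003·0.42846209) = 17.274525
y = r_b·(sin φ − φ·cos φ) = 15.800663·(0.42846209 − 0.44279003·0.90355976) = 0.448341

x=17.274525 y=0.448341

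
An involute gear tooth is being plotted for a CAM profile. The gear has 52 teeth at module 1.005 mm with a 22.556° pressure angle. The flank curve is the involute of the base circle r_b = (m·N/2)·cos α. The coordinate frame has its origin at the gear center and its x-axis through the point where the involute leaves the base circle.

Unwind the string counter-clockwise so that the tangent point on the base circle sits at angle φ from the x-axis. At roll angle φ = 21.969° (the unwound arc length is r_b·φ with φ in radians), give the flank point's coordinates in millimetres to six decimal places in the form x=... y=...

pitch radius r_p = m·N/2 = 1.005·52/2 = 26.130000
base radius r_b = r_p·cos α = 26.130000·cos 22.556° = 24.131187
roll angle φ = 21.969° = 0.38343138 rad
x = r_b·(cos φ + φ·sin φ) = 24.131187·(0.92738640 + 0.38343138·0.37410488) = 25.840398
y = r_b·(sin φ − φ·cos φ) = 24.131187·(0.37410488 − 0.38343138·0.92738640) = 0.446809

x=25.840398 y=0.446809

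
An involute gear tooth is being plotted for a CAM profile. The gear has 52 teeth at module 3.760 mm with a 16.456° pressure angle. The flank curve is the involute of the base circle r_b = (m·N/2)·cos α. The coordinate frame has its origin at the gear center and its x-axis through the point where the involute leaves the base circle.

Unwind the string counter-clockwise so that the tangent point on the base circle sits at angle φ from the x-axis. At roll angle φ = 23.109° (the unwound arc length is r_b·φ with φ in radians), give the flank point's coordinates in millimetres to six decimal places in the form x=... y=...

pitch radius r_p = m·N/2 = 3.760·52/2 = 97.760000
base radius r_b = r_p·cos α = 97.760000·cos 16.456° = 93.755512
roll angle φ = 23.109° = 0.40332814 rad
x = r_b·(cos φ + φ·sin φ) = 93.755512·(0.91975986 + 0.40332814·0.39248160) = 101.073948
y = r_b·(sin φ − φ·cos φ) = 93.755512·(0.39248160 − 0.40332814·0.91975986) = 2.017297

x=101.073948 y=2.017297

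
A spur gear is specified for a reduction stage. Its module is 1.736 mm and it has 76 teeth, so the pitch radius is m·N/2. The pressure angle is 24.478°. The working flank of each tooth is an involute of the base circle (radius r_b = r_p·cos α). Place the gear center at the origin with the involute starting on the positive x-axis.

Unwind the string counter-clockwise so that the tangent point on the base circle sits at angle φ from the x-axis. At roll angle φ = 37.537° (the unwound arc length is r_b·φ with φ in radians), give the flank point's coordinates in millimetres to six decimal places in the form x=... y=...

x=71.573614 y=5.389710

pitch radius r_p = m·N/2 = 1.736·76/2 = 65.968000
base radius r_b = r_p·cos α = 65.968000·cos 24.478° = 60.038825
roll angle φ = 37.537° = 0.65514424 rad
x = r_b·(cos φ + φ·sin φ) = 60.038825·(0.79296005 + 0.65514424·0.60927363) = 71.573614
y = r_b·(sin φ − φ·cos φ) = 60.038825·(0.60927363 − 0.65514424·0.79296005) = 5.389710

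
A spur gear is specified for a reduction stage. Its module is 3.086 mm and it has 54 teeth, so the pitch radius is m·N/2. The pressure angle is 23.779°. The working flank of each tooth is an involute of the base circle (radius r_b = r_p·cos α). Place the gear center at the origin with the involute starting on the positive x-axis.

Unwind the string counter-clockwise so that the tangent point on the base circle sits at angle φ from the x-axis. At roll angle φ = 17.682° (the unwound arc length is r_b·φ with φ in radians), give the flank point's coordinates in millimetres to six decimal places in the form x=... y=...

pitch radius r_p = m·N/2 = 3.086·54/2 = 83.322000
base radius r_b = r_p·cos α = 83.322000·cos 23.779° = 76.248588
roll angle φ = 17.682° = 0.30860912 rad
x = r_b·(cos φ + φ·sin φ) = 76.248588·(0.95275695 + 0.30860912·0.30373376) = 79.793534
y = r_b·(sin φ − φ·cos φ) = 76.248588·(0.30373376 − 0.30860912·0.95275695) = 0.739937

x=79.793534 y=0.739937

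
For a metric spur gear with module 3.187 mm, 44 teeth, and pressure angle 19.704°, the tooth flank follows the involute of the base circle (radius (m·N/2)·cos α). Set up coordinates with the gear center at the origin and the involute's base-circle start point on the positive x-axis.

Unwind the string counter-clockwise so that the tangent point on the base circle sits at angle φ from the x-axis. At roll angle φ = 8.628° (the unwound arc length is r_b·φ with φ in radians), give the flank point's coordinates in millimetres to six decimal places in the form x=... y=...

pitch radius r_p = m·N/2 = 3.187·44/2 = 70.114000
base radius r_b = r_p·cos α = 70.114000·cos 19.704° = 66.008616
roll angle φ = 8.628° = 0.15058701 rad
x = r_b·(cos φ + φ·sin φ) = 66.008616·(0.98868319 + 0.15058701·0.15001852) = 66.752798
y = r_b·(sin φ − φ·cos φ) = 66.008616·(0.15001852 − 0.15058701·0.98868319) = 0.074965

x=66.752798 y=0.074965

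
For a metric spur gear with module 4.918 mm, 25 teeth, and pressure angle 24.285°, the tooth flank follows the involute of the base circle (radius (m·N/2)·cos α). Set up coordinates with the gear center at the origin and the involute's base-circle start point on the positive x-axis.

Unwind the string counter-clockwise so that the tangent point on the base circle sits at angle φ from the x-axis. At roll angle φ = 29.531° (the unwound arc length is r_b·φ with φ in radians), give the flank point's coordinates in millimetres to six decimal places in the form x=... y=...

pitch radius r_p = m·N/2 = 4.918·25/2 = 61.475000
base radius r_b = r_p·cos α = 61.475000·cos 24.285° = 56.035137
roll angle φ = 29.531° = 0.51541318 rad
x = r_b·(cos φ + φ·sin φ) = 56.035137·(0.87008914 + 0.51541318·0.49289440) = 62.990970
y = r_b·(sin φ − φ·cos φ) = 56.035137·(0.49289440 − 0.51541318·0.87008914) = 2.490145

x=62.990970 y=2.490145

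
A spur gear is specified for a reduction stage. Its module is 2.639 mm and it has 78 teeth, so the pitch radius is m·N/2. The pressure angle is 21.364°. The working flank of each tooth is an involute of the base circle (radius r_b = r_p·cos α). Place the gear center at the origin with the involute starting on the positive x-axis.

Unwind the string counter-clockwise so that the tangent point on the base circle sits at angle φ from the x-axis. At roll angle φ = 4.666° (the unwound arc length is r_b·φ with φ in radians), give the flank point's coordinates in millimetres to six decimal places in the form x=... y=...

pitch radius r_p = m·N/2 = 2.639·78/2 = 102.921000
base radius r_b = r_p·cos α = 102.921000·cos 21.364° = 95.848772
roll angle φ = 4.666° = 0.08143706 rad
x = r_b·(cos φ + φ·sin φ) = 95.848772·(0.99668583 + 0.08143706·0.08134708) = 96.166080
y = r_b·(sin φ − φ·cos φ) = 95.848772·(0.08134708 − 0.08143706·0.99668583) = 0.017244

x=96.166080 y=0.017244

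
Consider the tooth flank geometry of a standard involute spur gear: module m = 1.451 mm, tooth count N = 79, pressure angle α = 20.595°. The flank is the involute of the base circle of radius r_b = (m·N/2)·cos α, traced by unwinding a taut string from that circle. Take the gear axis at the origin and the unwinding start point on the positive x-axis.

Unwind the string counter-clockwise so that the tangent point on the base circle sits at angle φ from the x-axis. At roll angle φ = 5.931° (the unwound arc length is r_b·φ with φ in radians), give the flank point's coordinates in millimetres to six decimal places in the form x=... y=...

x=53.938225 y=0.019816

pitch radius r_p = m·N/2 = 1.451·79/2 = 57.314500
base radius r_b = r_p·cos α = 57.314500·cos 20.595° = 53.651544
roll angle φ = 5.931° = 0.10351548 rad
x = r_b·(cos φ + φ·sin φ) = 53.651544·(0.99464706 + 0.10351548·0.10333071) = 53.938225
y = r_b·(sin φ − φ·cos φ) = 53.651544·(0.10333071 − 0.10351548·0.99464706) = 0.019816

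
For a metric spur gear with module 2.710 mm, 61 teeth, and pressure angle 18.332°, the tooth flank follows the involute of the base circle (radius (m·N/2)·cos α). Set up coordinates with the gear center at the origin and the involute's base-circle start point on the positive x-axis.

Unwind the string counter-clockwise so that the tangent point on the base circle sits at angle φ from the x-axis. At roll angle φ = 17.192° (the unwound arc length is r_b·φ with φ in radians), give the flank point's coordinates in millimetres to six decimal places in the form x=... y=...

x=81.913204 y=0.700204

pitch radius r_p = m·N/2 = 2.710·61/2 = 82.655000
base radius r_b = r_p·cos α = 82.655000·cos 18.332° = 78.460256
roll angle φ = 17.192° = 0.30005701 rad
x = r_b·(cos φ + φ·sin φ) = 78.460256·(0.95531964 + 0.30005701·0.29557467) = 81.913204
y = r_b·(sin φ − φ·cos φ) = 78.460256·(0.29557467 − 0.30005701·0.95531964) = 0.700204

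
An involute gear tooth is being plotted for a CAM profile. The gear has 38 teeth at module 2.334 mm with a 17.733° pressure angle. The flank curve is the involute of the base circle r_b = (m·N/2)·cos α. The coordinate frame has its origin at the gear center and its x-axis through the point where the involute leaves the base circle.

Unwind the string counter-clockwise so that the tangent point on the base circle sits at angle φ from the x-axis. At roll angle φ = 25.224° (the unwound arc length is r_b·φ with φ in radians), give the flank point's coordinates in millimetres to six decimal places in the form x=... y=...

pitch radius r_p = m·N/2 = 2.334·38/2 = 44.346000
base radius r_b = r_p·cos α = 44.346000·cos 17.733° = 42.238954
roll angle φ = 25.224° = 0.44024185 rad
x = r_b·(cos φ + φ·sin φ) = 42.238954·(0.90464862 + 0.44024185·0.42615827) = 46.135976
y = r_b·(sin φ − φ·cos φ) = 42.238954·(0.42615827 − 0.44024185·0.90464862) = 1.178217

x=46.135976 y=1.178217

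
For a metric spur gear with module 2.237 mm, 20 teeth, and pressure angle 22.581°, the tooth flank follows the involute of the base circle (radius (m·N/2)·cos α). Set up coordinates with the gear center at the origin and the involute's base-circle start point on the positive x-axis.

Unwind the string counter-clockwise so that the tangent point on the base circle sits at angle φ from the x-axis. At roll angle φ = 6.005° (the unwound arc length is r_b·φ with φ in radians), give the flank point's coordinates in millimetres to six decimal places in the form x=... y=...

pitch radius r_p = m·N/2 = 2.237·20/2 = 22.370000
base radius r_b = r_p·cos α = 22.370000·cos 22.581° = 20.655062
roll angle φ = 6.005° = 0.10480702 rad
x = r_b·(cos φ + φ·sin φ) = 20.655062·(0.99451277 + 0.10480702·0.10461525) = 20.768194
y = r_b·(sin φ − φ·cos φ) = 20.655062·(0.10461525 − 0.10480702·0.99451277) = 0.007918

x=20.768194 y=0.007918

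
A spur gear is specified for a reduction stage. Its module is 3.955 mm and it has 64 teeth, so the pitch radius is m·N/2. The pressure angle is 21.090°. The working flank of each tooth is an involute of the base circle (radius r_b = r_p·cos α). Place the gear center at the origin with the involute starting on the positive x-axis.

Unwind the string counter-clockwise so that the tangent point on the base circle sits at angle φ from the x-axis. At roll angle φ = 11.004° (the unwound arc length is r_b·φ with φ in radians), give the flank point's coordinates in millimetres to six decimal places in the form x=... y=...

pitch radius r_p = m·N/2 = 3.955·64/2 = 126.560000
base radius r_b = r_p·cos α = 126.560000·cos 21.090° = 118.082549
roll angle φ = 11.004° = 0.19205603 rad
x = r_b·(cos φ + φ·sin φ) = 118.082549·(0.98161386 + 0.19205603·0.19087753) = 120.240277
y = r_b·(sin φ − φ·cos φ) = 118.082549·(0.19087753 − 0.19205603·0.98161386) = 0.277809

x=120.240277 y=0.277809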